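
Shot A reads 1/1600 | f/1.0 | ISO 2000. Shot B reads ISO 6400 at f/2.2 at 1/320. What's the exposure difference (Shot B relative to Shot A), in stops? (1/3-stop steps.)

1 2/3 stops brighter

Aperture: f/1.0 → f/1.1 → f/1.2 → f/1.4 → f/1.6 → f/1.8 → f/2 → f/2.2 — 2 1/3 stops narrower (darker).
Shutter speed: 1/1600 → 1/1250 → 1/1000 → 1/800 → 1/640 → 1/500 → 1/400 → 1/320 — 2 1/3 stops longer (brighter).
ISO: 2000 → 2500 → 3200 → 4000 → 5000 → 6400 — 1 2/3 stops higher (brighter).
Net: −2 1/3 +2 1/3 +1 2/3 = +1 2/3 stops.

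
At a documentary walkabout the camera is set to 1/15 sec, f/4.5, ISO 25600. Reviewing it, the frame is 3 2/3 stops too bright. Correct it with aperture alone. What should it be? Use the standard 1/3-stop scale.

Overexposed by 3 2/3 stops → need 3 2/3 stops darker.
Aperture: f/4.5 → f/5 → f/5.6 → f/6.3 → f/7.1 → f/8 → f/9 → f/10 → f/11 → f/13 → f/14 → f/16.

f/16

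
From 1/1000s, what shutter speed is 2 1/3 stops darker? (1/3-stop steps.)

1/5000s

Shutter speed: 1/1000 → 1/1250 → 1/1600 → 1/2000 → 1/2500 → 1/3200 → 1/4000 → 1/5000 — 2 1/3 stops faster (darker).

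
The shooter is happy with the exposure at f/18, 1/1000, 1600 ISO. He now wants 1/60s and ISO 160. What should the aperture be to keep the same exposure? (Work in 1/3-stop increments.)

f/22

Shutter speed: 1/1000 → 1/800 → 1/640 → 1/500 → 1/400 → 1/320 → 1/250 → 1/200 → 1/160 → 1/125 → 1/100 → 1/80 → 1/60 — 4 stops slower (brighter).
ISO: 1600 → 1250 → 1000 → 800 → 640 → 500 → 400 → 320 → 250 → 200 → 160 — 3 1/3 stops lower (darker).
Net change so far: 2/3 stop brighter. Offset with the aperture: f/18 → f/20 → f/22.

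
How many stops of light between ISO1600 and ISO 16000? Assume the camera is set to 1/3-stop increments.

3 1/3 stops

1600 → 2000 → 2500 → 3200 → 4000 → 5000 → 6400 → 8000 → 10000 → 12800 → 16000 — count the steps: 10 third-stops = 3 1/3 stops.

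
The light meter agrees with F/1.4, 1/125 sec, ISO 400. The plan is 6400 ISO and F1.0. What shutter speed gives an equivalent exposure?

ISO: 400 → 800 → 1600 → 3200 → 6400 — 4 stops raised (brighter).
Aperture: f/1.4 → f/1.0 — 1 stop larger aperture (brighter).
Net change so far: 5 stops brighter. Offset with the shutter speed: 1/125 → 1/250 → 1/500 → 1/1000 → 1/2000 → 1/4000.

1/4000s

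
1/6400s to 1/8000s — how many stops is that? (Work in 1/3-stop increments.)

1/6400 → 1/8000 — count the steps: 1 third-stops = 1/3 stop.

1/3 stop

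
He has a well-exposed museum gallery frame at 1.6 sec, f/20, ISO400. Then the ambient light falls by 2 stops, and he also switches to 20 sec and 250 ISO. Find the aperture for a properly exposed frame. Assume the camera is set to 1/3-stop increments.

Scene light: 2 stops darker.
Shutter speed: 1.6 → 2 → 2.5 → 3.2 → 4 → 5 → 6 → 8 → 10 → 13 → 15 → 20 — 3 2/3 stops slower (brighter).
ISO: 400 → 320 → 250 — 2/3 stop dropped (darker).
Net so far: 1 stop brighter. Aperture: f/20 → f/22 → f/25 → f/29.

f/29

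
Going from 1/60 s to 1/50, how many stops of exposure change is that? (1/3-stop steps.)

1/3 stop

1/60 → 1/50 — count the steps: 1 third-stops = 1/3 stop.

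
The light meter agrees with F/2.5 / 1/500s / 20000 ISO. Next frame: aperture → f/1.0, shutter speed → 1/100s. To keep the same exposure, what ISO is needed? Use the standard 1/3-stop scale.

Aperture: f/2.5 → f/2.2 → f/2 → f/1.8 → f/1.6 → f/1.4 → f/1.2 → f/1.1 → f/1.0 — 2 2/3 stops wider (brighter).
Shutter speed: 1/500 → 1/400 → 1/320 → 1/250 → 1/200 → 1/160 → 1/125 → 1/100 — 2 1/3 stops longer (brighter).
Net change so far: 5 stops brighter. Offset with the ISO: 20000 → 16000 → 12800 → 10000 → 8000 → 6400 → 5000 → 4000 → 3200 → 2500 → 2000 → 1600 → 1250 → 1000 → 800 → 640.

ISO 640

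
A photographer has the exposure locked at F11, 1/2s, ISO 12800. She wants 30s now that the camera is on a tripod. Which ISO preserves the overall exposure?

ISO 200

Shutter speed: 1/2 → 1 → 2 → 4 → 8 → 15 → 30 — 6 stops longer (brighter).
Need 6 stops darker from the ISO: 12800 → 6400 → 3200 → 1600 → 800 → 400 → 200.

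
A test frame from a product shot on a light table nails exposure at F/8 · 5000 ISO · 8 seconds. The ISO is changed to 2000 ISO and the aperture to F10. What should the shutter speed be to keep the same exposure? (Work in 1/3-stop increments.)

ISO: 5000 → 4000 → 3200 → 2500 → 2000 — 1 1/3 stops lower (darker).
Aperture: f/8 → f/9 → f/10 — 2/3 stop stopped down (darker).
Net change so far: 2 stops darker. Offset with the shutter speed: 8 → 10 → 13 → 15 → 20 → 25 → 30.

30 s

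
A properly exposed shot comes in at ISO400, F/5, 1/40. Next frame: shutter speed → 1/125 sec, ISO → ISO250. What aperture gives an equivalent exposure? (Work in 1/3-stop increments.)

f/2.2

Shutter speed: 1/40 → 1/50 → 1/60 → 1/80 → 1/100 → 1/125 — 1 2/3 stops shorter (darker).
ISO: 400 → 320 → 250 — 2/3 stop lower (darker).
Net change so far: 2 1/3 stops darker. Offset with the aperture: f/5 → f/4.5 → f/4 → f/3.5 → f/3.2 → f/2.8 → f/2.5 → f/2.2.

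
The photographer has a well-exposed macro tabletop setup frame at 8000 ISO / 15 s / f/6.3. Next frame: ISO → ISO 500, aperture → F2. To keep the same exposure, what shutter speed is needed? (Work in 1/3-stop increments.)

ISO: 8000 → 6400 → 5000 → 4000 → 3200 → 2500 → 2000 → 1600 → 1250 → 1000 → 800 → 640 → 500 — 4 stops dropped (darker).
Aperture: f/6.3 → f/5.6 → f/5 → f/4.5 → f/4 → f/3.5 → f/3.2 → f/2.8 → f/2.5 → f/2.2 → f/2 — 3 1/3 stops larger aperture (brighter).
Net change so far: 2/3 stop darker. Offset with the shutter speed: 15 → 20 → 25.

25 s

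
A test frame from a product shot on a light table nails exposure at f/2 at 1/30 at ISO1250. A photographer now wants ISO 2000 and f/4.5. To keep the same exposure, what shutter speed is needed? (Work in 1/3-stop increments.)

ISO: 1250 → 1600 → 2000 — 2/3 stop raised (brighter).
Aperture: f/2 → f/2.2 → f/2.5 → f/2.8 → f/3.2 → f/3.5 → f/4 → f/4.5 — 2 1/3 stops smaller aperture (darker).
Net change so far: 1 2/3 stops darker. Offset with the shutter speed: 1/30 → 1/25 → 1/20 → 1/15 → 1/13 → 1/10.

1/10s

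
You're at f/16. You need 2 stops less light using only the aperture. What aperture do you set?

Aperture: f/16 → f/22 → f/32 — 2 stops stopped down (darker).

f/32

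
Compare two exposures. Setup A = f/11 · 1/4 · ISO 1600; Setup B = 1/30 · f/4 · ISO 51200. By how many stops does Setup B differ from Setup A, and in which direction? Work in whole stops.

5 stops brighter

Aperture: f/11 → f/8 → f/5.6 → f/4 — 3 stops wider (brighter).
Shutter speed: 1/4 → 1/8 → 1/15 → 1/30 — 3 stops faster (darker).
ISO: 1600 → 3200 → 6400 → 12800 → 25600 → 51200 — 5 stops raised (brighter).
Net: +3 −3 +5 = +5 stops.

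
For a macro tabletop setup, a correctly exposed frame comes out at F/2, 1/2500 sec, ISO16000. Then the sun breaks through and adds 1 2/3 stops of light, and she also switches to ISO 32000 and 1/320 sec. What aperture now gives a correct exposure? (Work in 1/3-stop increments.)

Scene light: 1 2/3 stops brighter.
ISO: 16000 → 20000 → 25600 → 32000 — 1 stop higher (brighter).
Shutter speed: 1/2500 → 1/2000 → 1/1600 → 1/1250 → 1/1000 → 1/800 → 1/640 → 1/500 → 1/400 → 1/320 — 3 stops slower (brighter).
Net so far: 5 2/3 stops brighter. Aperture: f/2 → f/2.2 → f/2.5 → f/2.8 → f/3.2 → f/3.5 → f/4 → f/4.5 → f/5 → f/5.6 → f/6.3 → f/7.1 → f/8 → f/9 → f/10 → f/11 → f/13 → f/14.

f/14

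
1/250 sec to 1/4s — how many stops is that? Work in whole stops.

6 stops

1/250 → 1/125 → 1/60 → 1/30 → 1/15 → 1/8 → 1/4 — count the steps: 6 stops.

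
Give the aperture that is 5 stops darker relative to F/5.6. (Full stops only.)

f/32

Aperture: f/5.6 → f/8 → f/11 → f/16 → f/22 → f/32 — 5 stops narrower (darker).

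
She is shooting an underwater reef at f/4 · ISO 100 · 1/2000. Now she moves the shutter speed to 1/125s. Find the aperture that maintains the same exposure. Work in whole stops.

Shutter speed: 1/2000 → 1/1000 → 1/500 → 1/250 → 1/125 — 4 stops longer (brighter).
Need 4 stops darker from the aperture: f/4 → f/5.6 → f/8 → f/11 → f/16.

f/16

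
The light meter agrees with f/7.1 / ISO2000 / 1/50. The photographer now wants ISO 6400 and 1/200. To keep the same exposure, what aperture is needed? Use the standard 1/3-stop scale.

f/6.3

ISO: 2000 → 2500 → 3200 → 4000 → 5000 → 6400 — 1 2/3 stops raised (brighter).
Shutter speed: 1/50 → 1/60 → 1/80 → 1/100 → 1/125 → 1/160 → 1/200 — 2 stops faster (darker).
Net change so far: 1/3 stop darker. Offset with the aperture: f/7.1 → f/6.3.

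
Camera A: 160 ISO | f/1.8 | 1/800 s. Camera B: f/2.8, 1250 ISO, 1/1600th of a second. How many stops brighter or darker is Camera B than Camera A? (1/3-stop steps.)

Aperture: f/1.8 → f/2 → f/2.2 → f/2.5 → f/2.8 — 1 1/3 stops smaller aperture (darker).
Shutter speed: 1/800 → 1/1000 → 1/1250 → 1/1600 — 1 stop faster (darker).
ISO: 160 → 200 → 250 → 320 → 400 → 500 → 640 → 800 → 1000 → 1250 — 3 stops higher (brighter).
Net: −1 1/3 −1 +3 = +2/3 stops.

2/3 stop brighter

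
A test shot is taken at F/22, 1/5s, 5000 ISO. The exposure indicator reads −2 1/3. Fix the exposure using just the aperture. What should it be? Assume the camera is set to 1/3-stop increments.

f/10

Underexposed by 2 1/3 stops → need 2 1/3 stops brighter.
Aperture: f/22 → f/20 → f/18 → f/16 → f/14 → f/13 → f/11 → f/10.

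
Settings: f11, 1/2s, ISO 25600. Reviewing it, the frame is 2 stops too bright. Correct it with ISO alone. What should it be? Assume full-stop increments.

ISO 6400

Overexposed by 2 stops → need 2 stops darker.
ISO: 25600 → 12800 → 6400.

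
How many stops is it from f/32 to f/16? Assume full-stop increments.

f/32 → f/22 → f/16 — count the steps: 2 stops.

2 stops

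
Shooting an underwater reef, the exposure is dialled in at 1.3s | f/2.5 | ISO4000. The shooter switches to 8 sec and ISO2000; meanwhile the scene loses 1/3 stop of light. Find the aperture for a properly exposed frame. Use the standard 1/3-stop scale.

Scene light: 1/3 stop darker.
Shutter speed: 1.3 → 1.6 → 2 → 2.5 → 3.2 → 4 → 5 → 6 → 8 — 2 2/3 stops longer (brighter).
ISO: 4000 → 3200 → 2500 → 2000 — 1 stop lower (darker).
Net so far: 1 1/3 stops brighter. Aperture: f/2.5 → f/2.8 → f/3.2 → f/3.5 → f/4.

f/4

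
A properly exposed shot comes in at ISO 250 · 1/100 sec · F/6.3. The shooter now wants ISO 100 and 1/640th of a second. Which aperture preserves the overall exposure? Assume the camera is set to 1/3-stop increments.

ISO: 250 → 200 → 160 → 125 → 100 — 1 1/3 stops dropped (darker).
Shutter speed: 1/100 → 1/125 → 1/160 → 1/200 → 1/250 → 1/320 → 1/400 → 1/500 → 1/640 — 2 2/3 stops faster (darker).
Net change so far: 4 stops darker. Offset with the aperture: f/6.3 → f/5.6 → f/5 → f/4.5 → f/4 → f/3.5 → f/3.2 → f/2.8 → f/2.5 → f/2.2 → f/2 → f/1.8 → f/1.6.

f/1.6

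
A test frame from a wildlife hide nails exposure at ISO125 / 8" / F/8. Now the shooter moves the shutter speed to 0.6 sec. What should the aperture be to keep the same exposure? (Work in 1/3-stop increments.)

f/2.2

Shutter speed: 8 → 6 → 5 → 4 → 3.2 → 2.5 → 2 → 1.6 → 1.3 → 1 → 0.8 → 0.6 — 3 2/3 stops faster (darker).
Need 3 2/3 stops brighter from the aperture: f/8 → f/7.1 → f/6.3 → f/5.6 → f/5 → f/4.5 → f/4 → f/3.5 → f/3.2 → f/2.8 → f/2.5 → f/2.2.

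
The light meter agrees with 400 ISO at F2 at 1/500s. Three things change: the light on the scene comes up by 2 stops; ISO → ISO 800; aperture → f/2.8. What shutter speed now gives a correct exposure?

Scene light: 2 stops brighter.
ISO: 400 → 800 — 1 stop raised (brighter).
Aperture: f/2 → f/2.8 — 1 stop smaller aperture (darker).
Net so far: 2 stops brighter. Shutter speed: 1/500 → 1/1000 → 1/2000.

1/2000s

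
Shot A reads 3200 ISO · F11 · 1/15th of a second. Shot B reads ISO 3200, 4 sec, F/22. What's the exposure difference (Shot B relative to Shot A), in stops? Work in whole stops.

Aperture: f/11 → f/16 → f/22 — 2 stops stopped down (darker).
Shutter speed: 1/15 → 1/8 → 1/4 → 1/2 → 1 → 2 → 4 — 6 stops longer (brighter).
ISO: unchanged.
Net: −2 +6 = +4 stops.

4 stops brighter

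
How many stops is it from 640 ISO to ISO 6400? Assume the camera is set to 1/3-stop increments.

3 1/3 stops

640 → 800 → 1000 → 1250 → 1600 → 2000 → 2500 → 3200 → 4000 → 5000 → 6400 — count the steps: 10 third-stops = 3 1/3 stops.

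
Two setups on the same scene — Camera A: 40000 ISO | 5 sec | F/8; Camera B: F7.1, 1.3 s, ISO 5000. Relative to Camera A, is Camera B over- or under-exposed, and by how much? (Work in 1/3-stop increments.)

Aperture: f/8 → f/7.1 — 1/3 stop opened up (brighter).
Shutter speed: 5 → 4 → 3.2 → 2.5 → 2 → 1.6 → 1.3 — 2 stops faster (darker).
ISO: 40000 → 32000 → 25600 → 20000 → 16000 → 12800 → 10000 → 8000 → 6400 → 5000 — 3 stops lower (darker).
Net: +1/3 −2 −3 = −4 2/3 stops.

4 2/3 stops darker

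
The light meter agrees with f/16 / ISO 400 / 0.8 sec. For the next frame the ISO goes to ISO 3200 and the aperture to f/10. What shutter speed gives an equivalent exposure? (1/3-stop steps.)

1/25s

ISO: 400 → 500 → 640 → 800 → 1000 → 1250 → 1600 → 2000 → 2500 → 3200 — 3 stops higher (brighter).
Aperture: f/16 → f/14 → f/13 → f/11 → f/10 — 1 1/3 stops wider (brighter).
Net change so far: 4 1/3 stops brighter. Offset with the shutter speed: 0.8 → 0.6 → 0.5 → 0.4 → 0.3 → 1/4 → 1/5 → 1/6 → 1/8 → 1/10 → 1/13 → 1/15 → 1/20 → 1/25.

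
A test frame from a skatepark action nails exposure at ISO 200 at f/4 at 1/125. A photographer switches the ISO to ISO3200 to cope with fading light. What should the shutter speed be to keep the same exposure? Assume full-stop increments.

ISO: 200 → 400 → 800 → 1600 → 3200 — 4 stops raised (brighter).
Need 4 stops darker from the shutter speed: 1/125 → 1/250 → 1/500 → 1/1000 → 1/2000.

1/2000s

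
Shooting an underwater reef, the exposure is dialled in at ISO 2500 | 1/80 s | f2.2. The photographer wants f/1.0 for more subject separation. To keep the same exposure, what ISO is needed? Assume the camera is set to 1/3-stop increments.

Aperture: f/2.2 → f/2 → f/1.8 → f/1.6 → f/1.4 → f/1.2 → f/1.1 → f/1.0 — 2 1/3 stops wider (brighter).
Need 2 1/3 stops darker from the ISO: 2500 → 2000 → 1600 → 1250 → 1000 → 800 → 640 → 500.

ISO 500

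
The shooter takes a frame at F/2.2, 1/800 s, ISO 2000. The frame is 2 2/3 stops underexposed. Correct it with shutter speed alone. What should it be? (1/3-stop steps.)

Underexposed by 2 2/3 stops → need 2 2/3 stops brighter.
Shutter speed: 1/800 → 1/640 → 1/500 → 1/400 → 1/320 → 1/250 → 1/200 → 1/160 → 1/125.

1/125s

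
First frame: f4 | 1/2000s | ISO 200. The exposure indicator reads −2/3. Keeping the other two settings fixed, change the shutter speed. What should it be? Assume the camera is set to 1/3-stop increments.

Underexposed by 2/3 stop → need 2/3 stop brighter.
Shutter speed: 1/2000 → 1/1600 → 1/1250.

1/1250s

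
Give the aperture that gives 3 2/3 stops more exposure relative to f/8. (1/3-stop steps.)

f/2.2

Aperture: f/8 → f/7.1 → f/6.3 → f/5.6 → f/5 → f/4.5 → f/4 → f/3.5 → f/3.2 → f/2.8 → f/2.5 → f/2.2 — 3 2/3 stops opened up (brighter).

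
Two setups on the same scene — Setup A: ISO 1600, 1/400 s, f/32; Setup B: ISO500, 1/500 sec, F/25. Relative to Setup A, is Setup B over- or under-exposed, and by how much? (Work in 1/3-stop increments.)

Aperture: f/32 → f/29 → f/25 — 2/3 stop larger aperture (brighter).
Shutter speed: 1/400 → 1/500 — 1/3 stop faster (darker).
ISO: 1600 → 1250 → 1000 → 800 → 640 → 500 — 1 2/3 stops dropped (darker).
Net: +2/3 −1/3 −1 2/3 = −1 1/3 stops.

1 1/3 stops darker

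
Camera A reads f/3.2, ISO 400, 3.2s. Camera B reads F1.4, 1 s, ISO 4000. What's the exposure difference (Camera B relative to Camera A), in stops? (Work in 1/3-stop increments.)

4 stops brighter

Aperture: f/3.2 → f/2.8 → f/2.5 → f/2.2 → f/2 → f/1.8 → f/1.6 → f/1.4 — 2 1/3 stops opened up (brighter).
Shutter speed: 3.2 → 2.5 → 2 → 1.6 → 1.3 → 1 — 1 2/3 stops faster (darker).
ISO: 400 → 500 → 640 → 800 → 1000 → 1250 → 1600 → 2000 → 2500 → 3200 → 4000 — 3 1/3 stops higher (brighter).
Net: +2 1/3 −1 2/3 +3 1/3 = +4 stops.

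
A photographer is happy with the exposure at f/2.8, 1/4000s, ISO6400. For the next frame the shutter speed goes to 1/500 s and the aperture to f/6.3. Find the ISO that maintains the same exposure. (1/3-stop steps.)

ISO 4000

Shutter speed: 1/4000 → 1/3200 → 1/2500 → 1/2000 → 1/1600 → 1/1250 → 1/1000 → 1/800 → 1/640 → 1/500 — 3 stops longer (brighter).
Aperture: f/2.8 → f/3.2 → f/3.5 → f/4 → f/4.5 → f/5 → f/5.6 → f/6.3 — 2 1/3 stops stopped down (darker).
Net change so far: 2/3 stop brighter. Offset with the ISO: 6400 → 5000 → 4000.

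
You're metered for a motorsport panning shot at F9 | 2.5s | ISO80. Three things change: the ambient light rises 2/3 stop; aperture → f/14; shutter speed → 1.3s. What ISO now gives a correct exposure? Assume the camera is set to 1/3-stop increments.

ISO 250

Scene light: 2/3 stop brighter.
Aperture: f/9 → f/10 → f/11 → f/13 → f/14 — 1 1/3 stops smaller aperture (darker).
Shutter speed: 2.5 → 2 → 1.6 → 1.3 — 1 stop faster (darker).
Net so far: 1 2/3 stops darker. ISO: 80 → 100 → 125 → 160 → 200 → 250.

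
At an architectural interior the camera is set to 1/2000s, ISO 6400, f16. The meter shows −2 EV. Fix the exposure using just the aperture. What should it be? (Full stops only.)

f/8

Underexposed by 2 stops → need 2 stops brighter.
Aperture: f/16 → f/11 → f/8.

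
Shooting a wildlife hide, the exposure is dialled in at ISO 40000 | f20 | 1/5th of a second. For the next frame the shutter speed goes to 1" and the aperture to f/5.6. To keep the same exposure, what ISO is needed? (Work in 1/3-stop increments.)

Shutter speed: 1/5 → 1/4 → 0.3 → 0.4 → 0.5 → 0.6 → 0.8 → 1 — 2 1/3 stops longer (brighter).
Aperture: f/20 → f/18 → f/16 → f/14 → f/13 → f/11 → f/10 → f/9 → f/8 → f/7.1 → f/6.3 → f/5.6 — 3 2/3 stops wider (brighter).
Net change so far: 6 stops brighter. Offset with the ISO: 40000 → 32000 → 25600 → 20000 → 16000 → 12800 → 10000 → 8000 → 6400 → 5000 → 4000 → 3200 → 2500 → 2000 → 1600 → 1250 → 1000 → 800 → 640.

ISO 640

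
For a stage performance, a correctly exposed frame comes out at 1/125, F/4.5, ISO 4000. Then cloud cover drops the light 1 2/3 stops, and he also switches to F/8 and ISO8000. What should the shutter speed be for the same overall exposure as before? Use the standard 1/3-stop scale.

Scene light: 1 2/3 stops darker.
Aperture: f/4.5 → f/5 → f/5.6 → f/6.3 → f/7.1 → f/8 — 1 2/3 stops stopped down (darker).
ISO: 4000 → 5000 → 6400 → 8000 — 1 stop raised (brighter).
Net so far: 2 1/3 stops darker. Shutter speed: 1/125 → 1/100 → 1/80 → 1/60 → 1/50 → 1/40 → 1/30 → 1/25.

1/25s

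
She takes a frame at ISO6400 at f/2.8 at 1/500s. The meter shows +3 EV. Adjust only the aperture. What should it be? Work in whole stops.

f/8

Overexposed by 3 stops → need 3 stops darker.
Aperture: f/2.8 → f/4 → f/5.6 → f/8.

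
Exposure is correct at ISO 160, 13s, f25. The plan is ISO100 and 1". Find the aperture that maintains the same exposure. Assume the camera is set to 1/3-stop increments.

f/5.6

ISO: 160 → 125 → 100 — 2/3 stop dropped (darker).
Shutter speed: 13 → 10 → 8 → 6 → 5 → 4 → 3.2 → 2.5 → 2 → 1.6 → 1.3 → 1 — 3 2/3 stops shorter (darker).
Net change so far: 4 1/3 stops darker. Offset with the aperture: f/25 → f/22 → f/20 → f/18 → f/16 → f/14 → f/13 → f/11 → f/10 → f/9 → f/8 → f/7.1 → f/6.3 → f/5.6.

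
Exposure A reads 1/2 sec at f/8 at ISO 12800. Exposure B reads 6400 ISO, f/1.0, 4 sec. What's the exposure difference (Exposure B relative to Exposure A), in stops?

8 stops brighter

Aperture: f/8 → f/5.6 → f/4 → f/2.8 → f/2 → f/1.4 → f/1.0 — 6 stops larger aperture (brighter).
Shutter speed: 1/2 → 1 → 2 → 4 — 3 stops longer (brighter).
ISO: 12800 → 6400 — 1 stop lower (darker).
Net: +6 +3 −1 = +8 stops.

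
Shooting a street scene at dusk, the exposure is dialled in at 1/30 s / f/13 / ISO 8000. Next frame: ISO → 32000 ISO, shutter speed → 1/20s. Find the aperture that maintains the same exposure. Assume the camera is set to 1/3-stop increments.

ISO: 8000 → 10000 → 12800 → 16000 → 20000 → 25600 → 32000 — 2 stops higher (brighter).
Shutter speed: 1/30 → 1/25 → 1/20 — 2/3 stop slower (brighter).
Net change so far: 2 2/3 stops brighter. Offset with the aperture: f/13 → f/14 → f/16 → f/18 → f/20 → f/22 → f/25 → f/29 → f/32.

f/32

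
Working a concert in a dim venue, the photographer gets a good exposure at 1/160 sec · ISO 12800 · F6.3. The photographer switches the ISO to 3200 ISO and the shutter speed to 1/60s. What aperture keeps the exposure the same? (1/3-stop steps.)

ISO: 12800 → 10000 → 8000 → 6400 → 5000 → 4000 → 3200 — 2 stops lower (darker).
Shutter speed: 1/160 → 1/125 → 1/100 → 1/80 → 1/60 — 1 1/3 stops longer (brighter).
Net change so far: 2/3 stop darker. Offset with the aperture: f/6.3 → f/5.6 → f/5.

f/5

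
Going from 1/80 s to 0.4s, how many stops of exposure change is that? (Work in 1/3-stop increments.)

1/80 → 1/60 → 1/50 → 1/40 → 1/30 → 1/25 → 1/20 → 1/15 → 1/13 → 1/10 → 1/8 → 1/6 → 1/5 → 1/4 → 0.3 → 0.4 — count the steps: 15 third-stops = 5 stops.

5 stops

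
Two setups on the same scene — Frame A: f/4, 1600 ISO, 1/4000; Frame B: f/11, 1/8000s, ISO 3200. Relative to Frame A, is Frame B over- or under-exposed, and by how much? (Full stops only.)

Aperture: f/4 → f/5.6 → f/8 → f/11 — 3 stops narrower (darker).
Shutter speed: 1/4000 → 1/8000 — 1 stop faster (darker).
ISO: 1600 → 3200 — 1 stop higher (brighter).
Net: −3 −1 +1 = −3 stops.

3 stops darker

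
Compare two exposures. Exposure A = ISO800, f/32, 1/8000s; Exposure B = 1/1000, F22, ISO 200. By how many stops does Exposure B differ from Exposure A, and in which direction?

Aperture: f/32 → f/22 — 1 stop opened up (brighter).
Shutter speed: 1/8000 → 1/4000 → 1/2000 → 1/1000 — 3 stops longer (brighter).
ISO: 800 → 400 → 200 — 2 stops lower (darker).
Net: +1 +3 −2 = +2 stops.

2 stops brighter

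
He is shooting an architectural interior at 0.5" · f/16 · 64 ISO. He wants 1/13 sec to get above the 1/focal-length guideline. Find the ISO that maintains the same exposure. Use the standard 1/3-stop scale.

Shutter speed: 0.5 → 0.4 → 0.3 → 1/4 → 1/5 → 1/6 → 1/8 → 1/10 → 1/13 — 2 2/3 stops faster (darker).
Need 2 2/3 stops brighter from the ISO: 64 → 80 → 100 → 125 → 160 → 200 → 250 → 320 → 400.

ISO 400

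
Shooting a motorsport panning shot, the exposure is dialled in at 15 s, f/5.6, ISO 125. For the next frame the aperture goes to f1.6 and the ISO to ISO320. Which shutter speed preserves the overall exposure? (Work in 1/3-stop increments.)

Aperture: f/5.6 → f/5 → f/4.5 → f/4 → f/3.5 → f/3.2 → f/2.8 → f/2.5 → f/2.2 → f/2 → f/1.8 → f/1.6 — 3 2/3 stops wider (brighter).
ISO: 125 → 160 → 200 → 250 → 320 — 1 1/3 stops raised (brighter).
Net change so far: 5 stops brighter. Offset with the shutter speed: 15 → 13 → 10 → 8 → 6 → 5 → 4 → 3.2 → 2.5 → 2 → 1.6 → 1.3 → 1 → 0.8 → 0.6 → 0.5.

0.5 s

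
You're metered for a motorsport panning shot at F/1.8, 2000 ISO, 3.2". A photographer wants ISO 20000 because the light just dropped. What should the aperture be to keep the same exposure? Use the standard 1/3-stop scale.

ISO: 2000 → 2500 → 3200 → 4000 → 5000 → 6400 → 8000 → 10000 → 12800 → 16000 → 20000 — 3 1/3 stops higher (brighter).
Need 3 1/3 stops darker from the aperture: f/1.8 → f/2 → f/2.2 → f/2.5 → f/2.8 → f/3.2 → f/3.5 → f/4 → f/4.5 → f/5 → f/5.6.

f/5.6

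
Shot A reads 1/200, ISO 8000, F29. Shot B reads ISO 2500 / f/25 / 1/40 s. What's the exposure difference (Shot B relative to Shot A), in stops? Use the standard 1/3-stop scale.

1 stop brighter

Aperture: f/29 → f/25 — 1/3 stop wider (brighter).
Shutter speed: 1/200 → 1/160 → 1/125 → 1/100 → 1/80 → 1/60 → 1/50 → 1/40 — 2 1/3 stops slower (brighter).
ISO: 8000 → 6400 → 5000 → 4000 → 3200 → 2500 — 1 2/3 stops lower (darker).
Net: +1/3 +2 1/3 −1 2/3 = +1 stop.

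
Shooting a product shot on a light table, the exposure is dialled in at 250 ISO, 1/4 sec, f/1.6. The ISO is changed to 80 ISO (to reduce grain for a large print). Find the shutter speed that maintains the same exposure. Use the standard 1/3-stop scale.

0.8 s

ISO: 250 → 200 → 160 → 125 → 100 → 80 — 1 2/3 stops lower (darker).
Need 1 2/3 stops brighter from the shutter speed: 1/4 → 0.3 → 0.4 → 0.5 → 0.6 → 0.8.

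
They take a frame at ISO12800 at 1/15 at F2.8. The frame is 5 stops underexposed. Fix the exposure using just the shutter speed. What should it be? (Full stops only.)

2 s

Underexposed by 5 stops → need 5 stops brighter.
Shutter speed: 1/15 → 1/8 → 1/4 → 1/2 → 1 → 2.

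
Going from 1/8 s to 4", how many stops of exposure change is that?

5 stops

1/8 → 1/4 → 1/2 → 1 → 2 → 4 — count the steps: 5 stops.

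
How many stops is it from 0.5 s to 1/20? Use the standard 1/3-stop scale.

3 1/3 stops

0.5 → 0.4 → 0.3 → 1/4 → 1/5 → 1/6 → 1/8 → 1/10 → 1/13 → 1/15 → 1/20 — count the steps: 10 third-stops = 3 1/3 stops.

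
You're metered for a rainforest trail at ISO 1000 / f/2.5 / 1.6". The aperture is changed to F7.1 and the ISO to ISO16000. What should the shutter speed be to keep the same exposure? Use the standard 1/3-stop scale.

Aperture: f/2.5 → f/2.8 → f/3.2 → f/3.5 → f/4 → f/4.5 → f/5 → f/5.6 → f/6.3 → f/7.1 — 3 stops stopped down (darker).
ISO: 1000 → 1250 → 1600 → 2000 → 2500 → 3200 → 4000 → 5000 → 6400 → 8000 → 10000 → 12800 → 16000 — 4 stops higher (brighter).
Net change so far: 1 stop brighter. Offset with the shutter speed: 1.6 → 1.3 → 1 → 0.8.

0.8 s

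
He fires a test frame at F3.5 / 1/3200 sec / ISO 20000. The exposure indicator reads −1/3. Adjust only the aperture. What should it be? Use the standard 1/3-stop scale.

f/3.2

Underexposed by 1/3 stop → need 1/3 stop brighter.
Aperture: f/3.5 → f/3.2.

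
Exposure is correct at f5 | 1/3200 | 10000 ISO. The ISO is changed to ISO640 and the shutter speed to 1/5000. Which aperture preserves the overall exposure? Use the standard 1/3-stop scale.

ISO: 10000 → 8000 → 6400 → 5000 → 4000 → 3200 → 2500 → 2000 → 1600 → 1250 → 1000 → 800 → 640 — 4 stops dropped (darker).
Shutter speed: 1/3200 → 1/4000 → 1/5000 — 2/3 stop shorter (darker).
Net change so far: 4 2/3 stops darker. Offset with the aperture: f/5 → f/4.5 → f/4 → f/3.5 → f/3.2 → f/2.8 → f/2.5 → f/2.2 → f/2 → f/1.8 → f/1.6 → f/1.4 → f/1.2 → f/1.1 → f/1.0.

f/1.0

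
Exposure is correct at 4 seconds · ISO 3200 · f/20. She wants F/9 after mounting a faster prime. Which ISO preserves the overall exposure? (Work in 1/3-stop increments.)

ISO 640

Aperture: f/20 → f/18 → f/16 → f/14 → f/13 → f/11 → f/10 → f/9 — 2 1/3 stops opened up (brighter).
Need 2 1/3 stops darker from the ISO: 3200 → 2500 → 2000 → 1600 → 1250 → 1000 → 800 → 640.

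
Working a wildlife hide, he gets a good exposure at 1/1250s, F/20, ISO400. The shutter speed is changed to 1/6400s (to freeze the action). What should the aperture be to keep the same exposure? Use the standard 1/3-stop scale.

f/9

Shutter speed: 1/1250 → 1/1600 → 1/2000 → 1/2500 → 1/3200 → 1/4000 → 1/5000 → 1/6400 — 2 1/3 stops shorter (darker).
Need 2 1/3 stops brighter from the aperture: f/20 → f/18 → f/16 → f/14 → f/13 → f/11 → f/10 → f/9.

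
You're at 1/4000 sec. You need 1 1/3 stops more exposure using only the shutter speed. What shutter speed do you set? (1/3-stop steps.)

1/1600s

Shutter speed: 1/4000 → 1/3200 → 1/2500 → 1/2000 → 1/1600 — 1 1/3 stops slower (brighter).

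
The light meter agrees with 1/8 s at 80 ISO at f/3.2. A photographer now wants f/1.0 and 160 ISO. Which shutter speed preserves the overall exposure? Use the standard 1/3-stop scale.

Aperture: f/3.2 → f/2.8 → f/2.5 → f/2.2 → f/2 → f/1.8 → f/1.6 → f/1.4 → f/1.2 → f/1.1 → f/1.0 — 3 1/3 stops larger aperture (brighter).
ISO: 80 → 100 → 125 → 160 — 1 stop higher (brighter).
Net change so far: 4 1/3 stops brighter. Offset with the shutter speed: 1/8 → 1/10 → 1/13 → 1/15 → 1/20 → 1/25 → 1/30 → 1/40 → 1/50 → 1/60 → 1/80 → 1/100 → 1/125 → 1/160.

1/160s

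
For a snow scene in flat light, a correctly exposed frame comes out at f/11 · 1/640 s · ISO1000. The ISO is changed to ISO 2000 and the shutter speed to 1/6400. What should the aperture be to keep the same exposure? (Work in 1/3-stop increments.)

ISO: 1000 → 1250 → 1600 → 2000 — 1 stop raised (brighter).
Shutter speed: 1/640 → 1/800 → 1/1000 → 1/1250 → 1/1600 → 1/2000 → 1/2500 → 1/3200 → 1/4000 → 1/5000 → 1/6400 — 3 1/3 stops shorter (darker).
Net change so far: 2 1/3 stops darker. Offset with the aperture: f/11 → f/10 → f/9 → f/8 → f/7.1 → f/6.3 → f/5.6 → f/5.

f/5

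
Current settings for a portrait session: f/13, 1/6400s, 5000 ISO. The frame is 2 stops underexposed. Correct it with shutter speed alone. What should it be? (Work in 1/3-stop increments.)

Underexposed by 2 stops → need 2 stops brighter.
Shutter speed: 1/6400 → 1/5000 → 1/4000 → 1/3200 → 1/2500 → 1/2000 → 1/1600.

1/1600s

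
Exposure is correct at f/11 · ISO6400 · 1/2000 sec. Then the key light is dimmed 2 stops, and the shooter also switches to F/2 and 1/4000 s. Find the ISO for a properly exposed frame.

ISO 1600

Scene light: 2 stops darker.
Aperture: f/11 → f/8 → f/5.6 → f/4 → f/2.8 → f/2 — 5 stops larger aperture (brighter).
Shutter speed: 1/2000 → 1/4000 — 1 stop faster (darker).
Net so far: 2 stops brighter. ISO: 6400 → 3200 → 1600.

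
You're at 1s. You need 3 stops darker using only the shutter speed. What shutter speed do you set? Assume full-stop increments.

1/8s

Shutter speed: 1 → 1/2 → 1/4 → 1/8 — 3 stops shorter (darker).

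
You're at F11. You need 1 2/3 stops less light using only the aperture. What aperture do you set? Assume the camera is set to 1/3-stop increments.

Aperture: f/11 → f/13 → f/14 → f/16 → f/18 → f/20 — 1 2/3 stops stopped down (darker).

f/20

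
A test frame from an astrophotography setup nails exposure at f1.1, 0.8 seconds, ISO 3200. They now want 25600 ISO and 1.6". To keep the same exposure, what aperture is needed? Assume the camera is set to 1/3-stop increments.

ISO: 3200 → 4000 → 5000 → 6400 → 8000 → 10000 → 12800 → 16000 → 20000 → 25600 — 3 stops higher (brighter).
Shutter speed: 0.8 → 1 → 1.3 → 1.6 — 1 stop slower (brighter).
Net change so far: 4 stops brighter. Offset with the aperture: f/1.1 → f/1.2 → f/1.4 → f/1.6 → f/1.8 → f/2 → f/2.2 → f/2.5 → f/2.8 → f/3.2 → f/3.5 → f/4 → f/4.5.

f/4.5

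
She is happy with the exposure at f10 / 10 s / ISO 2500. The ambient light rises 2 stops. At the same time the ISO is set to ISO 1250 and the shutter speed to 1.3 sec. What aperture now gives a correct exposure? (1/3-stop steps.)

f/5

Scene light: 2 stops brighter.
ISO: 2500 → 2000 → 1600 → 1250 — 1 stop dropped (darker).
Shutter speed: 10 → 8 → 6 → 5 → 4 → 3.2 → 2.5 → 2 → 1.6 → 1.3 — 3 stops shorter (darker).
Net so far: 2 stops darker. Aperture: f/10 → f/9 → f/8 → f/7.1 → f/6.3 → f/5.6 → f/5.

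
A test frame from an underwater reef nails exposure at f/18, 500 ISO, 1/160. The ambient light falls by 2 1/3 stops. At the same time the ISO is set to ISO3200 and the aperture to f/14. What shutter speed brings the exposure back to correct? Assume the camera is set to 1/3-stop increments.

1/320s

Scene light: 2 1/3 stops darker.
ISO: 500 → 640 → 800 → 1000 → 1250 → 1600 → 2000 → 2500 → 3200 — 2 2/3 stops raised (brighter).
Aperture: f/18 → f/16 → f/14 — 2/3 stop opened up (brighter).
Net so far: 1 stop brighter. Shutter speed: 1/160 → 1/200 → 1/250 → 1/320.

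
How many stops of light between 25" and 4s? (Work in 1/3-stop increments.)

2 2/3 stops

25 → 20 → 15 → 13 → 10 → 8 → 6 → 5 → 4 — count the steps: 8 third-stops = 2 2/3 stops.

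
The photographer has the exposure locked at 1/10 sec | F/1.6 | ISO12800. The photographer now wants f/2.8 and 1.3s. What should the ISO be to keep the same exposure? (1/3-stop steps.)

ISO 3200

Aperture: f/1.6 → f/1.8 → f/2 → f/2.2 → f/2.5 → f/2.8 — 1 2/3 stops narrower (darker).
Shutter speed: 1/10 → 1/8 → 1/6 → 1/5 → 1/4 → 0.3 → 0.4 → 0.5 → 0.6 → 0.8 → 1 → 1.3 — 3 2/3 stops slower (brighter).
Net change so far: 2 stops brighter. Offset with the ISO: 12800 → 10000 → 8000 → 6400 → 5000 → 4000 → 3200.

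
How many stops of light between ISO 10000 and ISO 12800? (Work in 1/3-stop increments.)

10000 → 12800 — count the steps: 1 third-stops = 1/3 stop.

1/3 stop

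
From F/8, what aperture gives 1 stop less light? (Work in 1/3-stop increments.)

Aperture: f/8 → f/9 → f/10 → f/11 — 1 stop stopped down (darker).

f/11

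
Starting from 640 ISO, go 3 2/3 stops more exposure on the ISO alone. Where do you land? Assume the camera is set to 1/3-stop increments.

ISO: 640 → 800 → 1000 → 1250 → 1600 → 2000 → 2500 → 3200 → 4000 → 5000 → 6400 → 8000 — 3 2/3 stops raised (brighter).

ISO 8000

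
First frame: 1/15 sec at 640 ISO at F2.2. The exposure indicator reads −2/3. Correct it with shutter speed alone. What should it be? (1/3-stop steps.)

1/10s

Underexposed by 2/3 stop → need 2/3 stop brighter.
Shutter speed: 1/15 → 1/13 → 1/10.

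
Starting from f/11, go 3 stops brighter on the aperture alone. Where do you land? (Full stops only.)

f/4

Aperture: f/11 → f/8 → f/5.6 → f/4 — 3 stops opened up (brighter).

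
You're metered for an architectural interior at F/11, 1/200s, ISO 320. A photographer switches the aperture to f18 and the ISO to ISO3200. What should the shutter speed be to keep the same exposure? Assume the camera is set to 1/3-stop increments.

Aperture: f/11 → f/13 → f/14 → f/16 → f/18 — 1 1/3 stops smaller aperture (darker).
ISO: 320 → 400 → 500 → 640 → 800 → 1000 → 1250 → 1600 → 2000 → 2500 → 3200 — 3 1/3 stops higher (brighter).
Net change so far: 2 stops brighter. Offset with the shutter speed: 1/200 → 1/250 → 1/320 → 1/400 → 1/500 → 1/640 → 1/800.

1/800s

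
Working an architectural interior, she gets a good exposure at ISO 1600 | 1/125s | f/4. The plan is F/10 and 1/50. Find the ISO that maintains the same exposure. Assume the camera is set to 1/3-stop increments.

Aperture: f/4 → f/4.5 → f/5 → f/5.6 → f/6.3 → f/7.1 → f/8 → f/9 → f/10 — 2 2/3 stops smaller aperture (darker).
Shutter speed: 1/125 → 1/100 → 1/80 → 1/60 → 1/50 — 1 1/3 stops longer (brighter).
Net change so far: 1 1/3 stops darker. Offset with the ISO: 1600 → 2000 → 2500 → 3200 → 4000.

ISO 4000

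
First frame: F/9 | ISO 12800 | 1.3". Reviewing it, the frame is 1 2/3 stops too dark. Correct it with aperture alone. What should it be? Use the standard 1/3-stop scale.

f/5

Underexposed by 1 2/3 stops → need 1 2/3 stops brighter.
Aperture: f/9 → f/8 → f/7.1 → f/6.3 → f/5.6 → f/5.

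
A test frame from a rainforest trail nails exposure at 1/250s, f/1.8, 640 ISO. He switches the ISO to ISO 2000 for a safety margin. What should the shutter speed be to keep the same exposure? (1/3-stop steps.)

ISO: 640 → 800 → 1000 → 1250 → 1600 → 2000 — 1 2/3 stops higher (brighter).
Need 1 2/3 stops darker from the shutter speed: 1/250 → 1/320 → 1/400 → 1/500 → 1/640 → 1/800.

1/800s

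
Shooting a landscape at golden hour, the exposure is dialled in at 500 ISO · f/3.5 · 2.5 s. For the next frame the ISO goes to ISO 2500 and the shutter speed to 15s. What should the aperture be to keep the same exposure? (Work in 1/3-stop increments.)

f/20

ISO: 500 → 640 → 800 → 1000 → 1250 → 1600 → 2000 → 2500 — 2 1/3 stops higher (brighter).
Shutter speed: 2.5 → 3.2 → 4 → 5 → 6 → 8 → 10 → 13 → 15 — 2 2/3 stops longer (brighter).
Net change so far: 5 stops brighter. Offset with the aperture: f/3.5 → f/4 → f/4.5 → f/5 → f/5.6 → f/6.3 → f/7.1 → f/8 → f/9 → f/10 → f/11 → f/13 → f/14 → f/16 → f/18 → f/20.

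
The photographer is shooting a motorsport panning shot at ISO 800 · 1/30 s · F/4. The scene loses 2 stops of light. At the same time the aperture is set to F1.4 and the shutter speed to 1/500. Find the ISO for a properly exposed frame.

Scene light: 2 stops darker.
Aperture: f/4 → f/2.8 → f/2 → f/1.4 — 3 stops wider (brighter).
Shutter speed: 1/30 → 1/60 → 1/125 → 1/250 → 1/500 — 4 stops shorter (darker).
Net so far: 3 stops darker. ISO: 800 → 1600 → 3200 → 6400.

ISO 6400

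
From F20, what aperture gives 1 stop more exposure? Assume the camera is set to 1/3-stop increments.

Aperture: f/20 → f/18 → f/16 → f/14 — 1 stop opened up (brighter).

f/14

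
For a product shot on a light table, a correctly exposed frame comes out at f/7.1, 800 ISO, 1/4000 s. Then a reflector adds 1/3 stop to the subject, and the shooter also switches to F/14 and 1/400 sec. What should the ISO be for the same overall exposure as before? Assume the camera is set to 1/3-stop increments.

Scene light: 1/3 stop brighter.
Aperture: f/7.1 → f/8 → f/9 → f/10 → f/11 → f/13 → f/14 — 2 stops stopped down (darker).
Shutter speed: 1/4000 → 1/3200 → 1/2500 → 1/2000 → 1/1600 → 1/1250 → 1/1000 → 1/800 → 1/640 → 1/500 → 1/400 — 3 1/3 stops slower (brighter).
Net so far: 1 2/3 stops brighter. ISO: 800 → 640 → 500 → 400 → 320 → 250.

ISO 250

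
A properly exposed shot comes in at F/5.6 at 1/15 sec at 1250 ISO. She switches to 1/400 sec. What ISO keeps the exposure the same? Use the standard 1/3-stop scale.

ISO 32000

Shutter speed: 1/15 → 1/20 → 1/25 → 1/30 → 1/40 → 1/50 → 1/60 → 1/80 → 1/100 → 1/125 → 1/160 → 1/200 → 1/250 → 1/320 → 1/400 — 4 2/3 stops faster (darker).
Need 4 2/3 stops brighter from the ISO: 1250 → 1600 → 2000 → 2500 → 3200 → 4000 → 5000 → 6400 → 8000 → 10000 → 12800 → 16000 → 20000 → 25600 → 32000.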